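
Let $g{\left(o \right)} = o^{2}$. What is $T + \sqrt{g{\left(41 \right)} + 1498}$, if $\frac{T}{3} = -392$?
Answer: $-1176 + 17 \sqrt{11} \approx -1119.6$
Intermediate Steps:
$T = -1176$ ($T = 3 \left(-392\right) = -1176$)
$T + \sqrt{g{\left(41 \right)} + 1498} = -1176 + \sqrt{41^{2} + 1498} = -1176 + \sqrt{1681 + 1498} = -1176 + \sqrt{3179} = -1176 + 17 \sqrt{11}$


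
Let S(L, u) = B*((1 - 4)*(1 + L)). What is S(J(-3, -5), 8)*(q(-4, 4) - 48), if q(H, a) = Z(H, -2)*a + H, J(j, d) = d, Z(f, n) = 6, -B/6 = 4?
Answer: 8064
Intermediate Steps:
B = -24 (B = -6*4 = -24)
q(H, a) = H + 6*a (q(H, a) = 6*a + H = H + 6*a)
S(L, u) = 72 + 72*L (S(L, u) = -24*(1 - 4)*(1 + L) = -(-72)*(1 + L) = -24*(-3 - 3*L) = 72 + 72*L)
S(J(-3, -5), 8)*(q(-4, 4) - 48) = (72 + 72*(-5))*((-4 + 6*4) - 48) = (72 - 360)*((-4 + 24) - 48) = -288*(20 - 48) = -288*(-28) = 8064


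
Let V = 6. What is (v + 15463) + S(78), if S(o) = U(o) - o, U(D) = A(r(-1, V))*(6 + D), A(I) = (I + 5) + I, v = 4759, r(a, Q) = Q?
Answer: 21572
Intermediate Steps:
A(I) = 5 + 2*I (A(I) = (5 + I) + I = 5 + 2*I)
U(D) = 102 + 17*D (U(D) = (5 + 2*6)*(6 + D) = (5 + 12)*(6 + D) = 17*(6 + D) = 102 + 17*D)
S(o) = 102 + 16*o (S(o) = (102 + 17*o) - o = 102 + 16*o)
(v + 15463) + S(78) = (4759 + 15463) + (102 + 16*78) = 20222 + (102 + 1248) = 20222 + 1350 = 21572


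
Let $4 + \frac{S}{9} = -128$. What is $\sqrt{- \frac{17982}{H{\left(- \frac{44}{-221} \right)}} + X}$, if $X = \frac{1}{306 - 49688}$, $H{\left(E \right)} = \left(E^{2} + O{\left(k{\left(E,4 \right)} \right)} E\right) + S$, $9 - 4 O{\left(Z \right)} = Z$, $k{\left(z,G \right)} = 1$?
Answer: $\frac{\sqrt{2662518967068942795055}}{13260375623} \approx 3.8913$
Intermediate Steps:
$S = -1188$ ($S = -36 + 9 \left(-128\right) = -36 - 1152 = -1188$)
$O{\left(Z \right)} = \frac{9}{4} - \frac{Z}{4}$
$H{\left(E \right)} = -1188 + E^{2} + 2 E$ ($H{\left(E \right)} = \left(E^{2} + \left(\frac{9}{4} - \frac{1}{4}\right) E\right) - 1188 = \left(E^{2} + 2 E\right) - 1188 = -1188 + E^{2} + 2 E$)
$X = - \frac{1}{49382}$ ($X = \frac{1}{-49382} = - \frac{1}{49382} \approx -2.025 \cdot 10^{-5}$)
$\sqrt{- \frac{17982}{H{\left(- \frac{44}{-221} \right)}} + X} = \sqrt{- \frac{17982}{-1188 + \left(- \frac{44}{-221}\right)^{2} + 2 \left(- \frac{44}{-221}\right)} - \frac{1}{49382}} = \sqrt{- \frac{17982}{-1188 + \left(\left(-44\right) \left(- \frac{1}{221}\right)\right)^{2} + 2 \left(\left(-44\right) \left(- \frac{1}{221}\right)\right)} - \frac{1}{49382}} = \sqrt{- \frac{17982}{-1188 + \left(\frac{44}{221}\right)^{2} + 2 \cdot \frac{44}{221}} - \frac{1}{49382}} = \sqrt{- \frac{17982}{-1188 + \frac{1936}{48841} + \frac{88}{221}} - \frac{1}{49382}} = \sqrt{- \frac{17982}{- \frac{58001724}{48841}} - \frac{1}{49382}} = \sqrt{\left(-17982\right) \left(- \frac{48841}{58001724}\right) - \frac{1}{49382}} = \sqrt{\frac{16264053}{1074106} - \frac{1}{49382}} = \sqrt{\frac{200787597785}{13260375623}} = \frac{\sqrt{2662518967068942795055}}{13260375623}$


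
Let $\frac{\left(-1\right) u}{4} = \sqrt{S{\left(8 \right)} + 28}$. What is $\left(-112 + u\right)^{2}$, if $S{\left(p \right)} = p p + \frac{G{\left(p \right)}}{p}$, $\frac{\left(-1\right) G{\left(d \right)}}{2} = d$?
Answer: $13984 + 2688 \sqrt{10} \approx 22484.0$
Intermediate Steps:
$G{\left(d \right)} = - 2 d$
$S{\left(p \right)} = -2 + p^{2}$ ($S{\left(p \right)} = p p + \frac{\left(-2\right) p}{p} = p^{2} - 2 = -2 + p^{2}$)
$u = - 12 \sqrt{10}$ ($u = - 4 \sqrt{\left(-2 + 8^{2}\right) + 28} = - 4 \sqrt{\left(-2 + 64\right) + 28} = - 4 \sqrt{62 + 28} = - 4 \sqrt{90} = - 4 \cdot 3 \sqrt{10} = - 12 \sqrt{10} \approx -37.947$)
$\left(-112 + u\right)^{2} = \left(-112 - 12 \sqrt{10}\right)^{2}$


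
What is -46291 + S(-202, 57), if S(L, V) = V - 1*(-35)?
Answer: -46199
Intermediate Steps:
S(L, V) = 35 + V (S(L, V) = V + 35 = 35 + V)
-46291 + S(-202, 57) = -46291 + (35 + 57) = -46291 + 92 = -46199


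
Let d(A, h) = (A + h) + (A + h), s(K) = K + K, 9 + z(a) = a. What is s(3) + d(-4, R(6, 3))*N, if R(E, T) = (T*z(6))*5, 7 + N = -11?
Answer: 1770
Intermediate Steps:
N = -18 (N = -7 - 11 = -18)
z(a) = -9 + a
R(E, T) = -15*T (R(E, T) = (T*(-9 + 6))*5 = (T*(-3))*5 = -3*T*5 = -15*T)
s(K) = 2*K
d(A, h) = 2*A + 2*h
s(3) + d(-4, R(6, 3))*N = 2*3 + (2*(-4) + 2*(-15*3))*(-18) = 6 + (-8 + 2*(-45))*(-18) = 6 + (-8 - 90)*(-18) = 6 - 98*(-18) = 6 + 1764 = 1770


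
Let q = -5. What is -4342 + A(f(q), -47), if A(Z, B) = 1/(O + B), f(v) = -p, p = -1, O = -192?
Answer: -1037739/239 ≈ -4342.0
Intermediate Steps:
f(v) = 1 (f(v) = -1*(-1) = 1)
A(Z, B) = 1/(-192 + B)
-4342 + A(f(q), -47) = -4342 + 1/(-192 - 47) = -4342 + 1/(-239) = -4342 - 1/239 = -1037739/239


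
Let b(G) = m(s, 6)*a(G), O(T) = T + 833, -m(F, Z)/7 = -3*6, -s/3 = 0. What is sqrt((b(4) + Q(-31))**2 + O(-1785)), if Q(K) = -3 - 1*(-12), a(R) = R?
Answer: sqrt(262217) ≈ 512.07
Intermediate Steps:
s = 0 (s = -3*0 = 0)
m(F, Z) = 126 (m(F, Z) = -(-21)*6 = -7*(-18) = 126)
O(T) = 833 + T
Q(K) = 9 (Q(K) = -3 + 12 = 9)
b(G) = 126*G
sqrt((b(4) + Q(-31))**2 + O(-1785)) = sqrt((126*4 + 9)**2 + (833 - 1785)) = sqrt((504 + 9)**2 - 952) = sqrt(513**2 - 952) = sqrt(263169 - 952) = sqrt(262217)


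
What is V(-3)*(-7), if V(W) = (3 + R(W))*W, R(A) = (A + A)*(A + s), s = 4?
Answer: -63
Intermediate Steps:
R(A) = 2*A*(4 + A) (R(A) = (A + A)*(A + 4) = (2*A)*(4 + A) = 2*A*(4 + A))
V(W) = W*(3 + 2*W*(4 + W)) (V(W) = (3 + 2*W*(4 + W))*W = W*(3 + 2*W*(4 + W)))
V(-3)*(-7) = -3*(3 + 2*(-3)*(4 - 3))*(-7) = -3*(3 + 2*(-3)*1)*(-7) = -3*(3 - 6)*(-7) = -3*(-3)*(-7) = 9*(-7) = -63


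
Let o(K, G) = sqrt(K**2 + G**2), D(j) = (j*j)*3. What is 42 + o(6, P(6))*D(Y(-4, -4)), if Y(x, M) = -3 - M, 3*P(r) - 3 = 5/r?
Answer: 42 + sqrt(12193)/6 ≈ 60.404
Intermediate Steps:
P(r) = 1 + 5/(3*r) (P(r) = 1 + (5/r)/3 = 1 + 5/(3*r))
D(j) = 3*j**2 (D(j) = j**2*3 = 3*j**2)
o(K, G) = sqrt(G**2 + K**2)
42 + o(6, P(6))*D(Y(-4, -4)) = 42 + sqrt(((5/3 + 6)/6)**2 + 6**2)*(3*(-3 - 1*(-4))**2) = 42 + sqrt(((1/6)*(23/3))**2 + 36)*(3*(-3 + 4)**2) = 42 + sqrt((23/18)**2 + 36)*(3*1**2) = 42 + sqrt(529/324 + 36)*(3*1) = 42 + sqrt(12193/324)*3 = 42 + (sqrt(12193)/18)*3 = 42 + sqrt(12193)/6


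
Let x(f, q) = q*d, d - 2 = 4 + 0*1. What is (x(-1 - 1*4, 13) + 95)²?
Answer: 29929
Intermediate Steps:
d = 6 (d = 2 + (4 + 0*1) = 2 + (4 + 0) = 2 + 4 = 6)
x(f, q) = 6*q (x(f, q) = q*6 = 6*q)
(x(-1 - 1*4, 13) + 95)² = (6*13 + 95)² = (78 + 95)² = 173² = 29929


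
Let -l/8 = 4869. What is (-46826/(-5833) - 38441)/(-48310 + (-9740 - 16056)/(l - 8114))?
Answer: 1758538936297/2210447104852 ≈ 0.79556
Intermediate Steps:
l = -38952 (l = -8*4869 = -38952)
(-46826/(-5833) - 38441)/(-48310 + (-9740 - 16056)/(l - 8114)) = (-46826/(-5833) - 38441)/(-48310 + (-9740 - 16056)/(-38952 - 8114)) = (-46826*(-1/5833) - 38441)/(-48310 - 25796/(-47066)) = (46826/5833 - 38441)/(-48310 - 25796*(-1/47066)) = -224179527/(5833*(-48310 + 12898/23533)) = -224179527/(5833*(-1136866332/23533)) = -224179527/5833*(-23533/1136866332) = 1758538936297/2210447104852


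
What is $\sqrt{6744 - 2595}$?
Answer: $3 \sqrt{461} \approx 64.413$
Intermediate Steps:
$\sqrt{6744 - 2595} = \sqrt{4149} = 3 \sqrt{461}$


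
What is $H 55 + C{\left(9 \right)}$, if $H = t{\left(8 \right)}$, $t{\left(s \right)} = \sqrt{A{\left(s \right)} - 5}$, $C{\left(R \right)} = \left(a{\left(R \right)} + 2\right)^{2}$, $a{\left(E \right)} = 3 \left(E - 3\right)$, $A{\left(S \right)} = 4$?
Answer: $400 + 55 i \approx 400.0 + 55.0 i$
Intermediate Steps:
$a{\left(E \right)} = -9 + 3 E$ ($a{\left(E \right)} = 3 \left(-3 + E\right) = -9 + 3 E$)
$C{\left(R \right)} = \left(-7 + 3 R\right)^{2}$ ($C{\left(R \right)} = \left(\left(-9 + 3 R\right) + 2\right)^{2} = \left(-7 + 3 R\right)^{2}$)
$t{\left(s \right)} = i$ ($t{\left(s \right)} = \sqrt{4 - 5} = \sqrt{-1} = i$)
$H = i \approx 1.0 i$
$H 55 + C{\left(9 \right)} = i 55 + \left(-7 + 3 \cdot 9\right)^{2} = 55 i + \left(-7 + 27\right)^{2} = 55 i + 20^{2} = 55 i + 400 = 400 + 55 i$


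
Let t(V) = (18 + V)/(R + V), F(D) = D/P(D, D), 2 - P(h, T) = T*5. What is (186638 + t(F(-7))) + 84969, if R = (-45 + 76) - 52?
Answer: 212939229/784 ≈ 2.7161e+5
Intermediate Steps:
R = -21 (R = 31 - 52 = -21)
P(h, T) = 2 - 5*T (P(h, T) = 2 - T*5 = 2 - 5*T)
F(D) = D/(2 - 5*D)
t(V) = (18 + V)/(-21 + V)
(186638 + t(F(-7))) + 84969 = (186638 + (18 - 1*(-7)/(-2 + 5*(-7)))/(-21 - 1*(-7)/(-2 + 5*(-7)))) + 84969 = (186638 + (18 - 1*(-7)/(-2 - 35))/(-21 - 1*(-7)/(-2 - 35))) + 84969 = (186638 + (18 - 1*(-7)/(-37))/(-21 - 1*(-7)/(-37))) + 84969 = (186638 + (18 - 1*(-7)*(-1/37))/(-21 - 1*(-7)*(-1/37))) + 84969 = (186638 + (18 - 7/37)/(-21 - 7/37)) + 84969 = (186638 + (659/37)/(-784/37)) + 84969 = (186638 - 37/784*659/37) + 84969 = (186638 - 659/784) + 84969 = 146323533/784 + 84969 = 212939229/784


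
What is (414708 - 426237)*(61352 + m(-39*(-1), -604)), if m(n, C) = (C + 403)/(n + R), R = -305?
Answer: -26878764951/38 ≈ -7.0734e+8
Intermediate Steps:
m(n, C) = (403 + C)/(-305 + n) (m(n, C) = (C + 403)/(n - 305) = (403 + C)/(-305 + n))
(414708 - 426237)*(61352 + m(-39*(-1), -604)) = (414708 - 426237)*(61352 + (403 - 604)/(-305 - 39*(-1))) = -11529*(61352 - 201/(-305 + 39)) = -11529*(61352 - 201/(-266)) = -11529*(61352 - 1/266*(-201)) = -11529*(61352 + 201/266) = -11529*16319833/266 = -26878764951/38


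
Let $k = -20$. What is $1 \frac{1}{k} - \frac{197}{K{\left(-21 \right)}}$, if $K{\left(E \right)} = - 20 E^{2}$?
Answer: $- \frac{61}{2205} \approx -0.027664$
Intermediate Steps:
$1 \frac{1}{k} - \frac{197}{K{\left(-21 \right)}} = 1 \frac{1}{-20} - \frac{197}{\left(-20\right) \left(-21\right)^{2}} = 1 \left(- \frac{1}{20}\right) - \frac{197}{\left(-20\right) 441} = - \frac{1}{20} - \frac{197}{-8820} = - \frac{1}{20} - - \frac{197}{8820} = - \frac{1}{20} + \frac{197}{8820} = - \frac{61}{2205}$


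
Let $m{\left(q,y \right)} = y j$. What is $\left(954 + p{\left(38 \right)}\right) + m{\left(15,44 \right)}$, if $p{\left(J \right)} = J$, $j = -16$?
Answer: $288$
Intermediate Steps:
$m{\left(q,y \right)} = - 16 y$ ($m{\left(q,y \right)} = y \left(-16\right) = - 16 y$)
$\left(954 + p{\left(38 \right)}\right) + m{\left(15,44 \right)} = \left(954 + 38\right) - 704 = 992 - 704 = 288$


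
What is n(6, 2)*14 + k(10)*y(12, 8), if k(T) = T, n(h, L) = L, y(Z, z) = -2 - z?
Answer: -72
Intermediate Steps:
n(6, 2)*14 + k(10)*y(12, 8) = 2*14 + 10*(-2 - 1*8) = 28 + 10*(-2 - 8) = 28 + 10*(-10) = 28 - 100 = -72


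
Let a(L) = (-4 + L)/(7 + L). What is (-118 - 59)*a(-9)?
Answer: -2301/2 ≈ -1150.5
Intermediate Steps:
a(L) = (-4 + L)/(7 + L)
(-118 - 59)*a(-9) = (-118 - 59)*((-4 - 9)/(7 - 9)) = -177*(-13)/(-2) = -(-177)*(-13)/2 = -177*13/2 = -2301/2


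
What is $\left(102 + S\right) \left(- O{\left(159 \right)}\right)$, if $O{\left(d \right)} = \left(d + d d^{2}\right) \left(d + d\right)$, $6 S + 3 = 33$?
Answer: $-136779007788$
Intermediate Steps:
$S = 5$ ($S = - \frac{1}{2} + \frac{1}{6} \cdot 33 = - \frac{1}{2} + \frac{11}{2} = 5$)
$O{\left(d \right)} = 2 d \left(d + d^{3}\right)$ ($O{\left(d \right)} = \left(d + d^{3}\right) 2 d = 2 d \left(d + d^{3}\right)$)
$\left(102 + S\right) \left(- O{\left(159 \right)}\right) = \left(102 + 5\right) \left(- 2 \cdot 159^{2} \left(1 + 159^{2}\right)\right) = 107 \left(- 2 \cdot 25281 \left(1 + 25281\right)\right) = 107 \left(- 2 \cdot 25281 \cdot 25282\right) = 107 \left(\left(-1\right) 1278308484\right) = 107 \left(-1278308484\right) = -136779007788$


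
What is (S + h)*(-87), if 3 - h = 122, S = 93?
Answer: 2262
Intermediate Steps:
h = -119 (h = 3 - 1*122 = 3 - 122 = -119)
(S + h)*(-87) = (93 - 119)*(-87) = -26*(-87) = 2262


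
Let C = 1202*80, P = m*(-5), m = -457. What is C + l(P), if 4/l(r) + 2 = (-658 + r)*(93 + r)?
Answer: 93010856161/967251 ≈ 96160.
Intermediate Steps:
P = 2285 (P = -457*(-5) = 2285)
C = 96160
l(r) = 4/(-2 + (-658 + r)*(93 + r))
C + l(P) = 96160 + 4/(-61196 + 2285**2 - 565*2285) = 96160 + 4/(-61196 + 5221225 - 1291025) = 96160 + 4/3869004 = 96160 + 4*(1/3869004) = 96160 + 1/967251 = 93010856161/967251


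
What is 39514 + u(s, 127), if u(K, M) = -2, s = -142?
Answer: 39512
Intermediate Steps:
39514 + u(s, 127) = 39514 - 2 = 39512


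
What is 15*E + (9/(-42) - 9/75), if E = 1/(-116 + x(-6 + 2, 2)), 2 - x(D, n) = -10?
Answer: -8709/18200 ≈ -0.47852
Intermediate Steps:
x(D, n) = 12 (x(D, n) = 2 - 1*(-10) = 2 + 10 = 12)
E = -1/104 (E = 1/(-116 + 12) = 1/(-104) = -1/104 ≈ -0.0096154)
15*E + (9/(-42) - 9/75) = 15*(-1/104) + (9/(-42) - 9/75) = -15/104 + (9*(-1/42) - 9*1/75) = -15/104 + (-3/14 - 3/25) = -15/104 - 117/350 = -8709/18200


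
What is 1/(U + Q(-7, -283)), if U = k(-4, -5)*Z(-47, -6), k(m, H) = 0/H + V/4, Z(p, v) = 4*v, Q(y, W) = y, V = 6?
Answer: -1/43 ≈ -0.023256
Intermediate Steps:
k(m, H) = 3/2 (k(m, H) = 0/H + 6/4 = 0 + 6*(¼) = 0 + 3/2 = 3/2)
U = -36 (U = 3*(4*(-6))/2 = (3/2)*(-24) = -36)
1/(U + Q(-7, -283)) = 1/(-36 - 7) = 1/(-43) = -1/43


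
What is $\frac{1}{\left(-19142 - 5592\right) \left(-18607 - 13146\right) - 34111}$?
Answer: $\frac{1}{785344591} \approx 1.2733 \cdot 10^{-9}$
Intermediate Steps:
$\frac{1}{\left(-19142 - 5592\right) \left(-18607 - 13146\right) - 34111} = \frac{1}{\left(-24734\right) \left(-31753\right) - 34111} = \frac{1}{785378702 - 34111} = \frac{1}{785344591}$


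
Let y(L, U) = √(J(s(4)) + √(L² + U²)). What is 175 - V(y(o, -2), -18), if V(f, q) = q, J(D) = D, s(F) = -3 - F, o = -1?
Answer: 193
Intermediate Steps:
y(L, U) = √(-7 + √(L² + U²)) (y(L, U) = √((-3 - 1*4) + √(L² + U²)) = √((-3 - 4) + √(L² + U²)) = √(-7 + √(L² + U²)))
175 - V(y(o, -2), -18) = 175 - 1*(-18) = 175 + 18 = 193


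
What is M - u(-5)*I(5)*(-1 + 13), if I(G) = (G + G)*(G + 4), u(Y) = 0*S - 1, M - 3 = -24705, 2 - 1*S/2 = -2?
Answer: -23622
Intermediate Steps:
S = 8 (S = 4 - 2*(-2) = 4 + 4 = 8)
M = -24702 (M = 3 - 24705 = -24702)
u(Y) = -1 (u(Y) = 0*8 - 1 = 0 - 1 = -1)
I(G) = 2*G*(4 + G) (I(G) = (2*G)*(4 + G) = 2*G*(4 + G))
M - u(-5)*I(5)*(-1 + 13) = -24702 - (-2*5*(4 + 5))*(-1 + 13) = -24702 - (-2*5*9)*12 = -24702 - (-1*90)*12 = -24702 - (-90)*12 = -24702 - 1*(-1080) = -24702 + 1080 = -23622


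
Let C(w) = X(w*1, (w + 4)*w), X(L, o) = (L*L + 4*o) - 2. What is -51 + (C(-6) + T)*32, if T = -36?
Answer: 1421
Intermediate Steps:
X(L, o) = -2 + L² + 4*o (X(L, o) = (L² + 4*o) - 2 = -2 + L² + 4*o)
C(w) = -2 + w² + 4*w*(4 + w) (C(w) = -2 + (w*1)² + 4*((w + 4)*w) = -2 + w² + 4*((4 + w)*w) = -2 + w² + 4*(w*(4 + w)) = -2 + w² + 4*w*(4 + w))
-51 + (C(-6) + T)*32 = -51 + ((-2 + 5*(-6)² + 16*(-6)) - 36)*32 = -51 + ((-2 + 5*36 - 96) - 36)*32 = -51 + ((-2 + 180 - 96) - 36)*32 = -51 + (82 - 36)*32 = -51 + 46*32 = -51 + 1472 = 1421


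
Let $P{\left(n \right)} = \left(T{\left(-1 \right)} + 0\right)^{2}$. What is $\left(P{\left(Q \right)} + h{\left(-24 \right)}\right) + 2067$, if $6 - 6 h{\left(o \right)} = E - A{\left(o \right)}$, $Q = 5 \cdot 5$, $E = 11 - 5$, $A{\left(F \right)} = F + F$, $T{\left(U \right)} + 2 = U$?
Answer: $2068$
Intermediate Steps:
$T{\left(U \right)} = -2 + U$
$A{\left(F \right)} = 2 F$
$E = 6$
$Q = 25$
$h{\left(o \right)} = \frac{o}{3}$ ($h{\left(o \right)} = 1 - \frac{6 - 2 o}{6} = 1 + \left(-1 + \frac{o}{3}\right) = \frac{o}{3}$)
$P{\left(n \right)} = 9$ ($P{\left(n \right)} = \left(\left(-2 - 1\right) + 0\right)^{2} = \left(-3 + 0\right)^{2} = \left(-3\right)^{2} = 9$)
$\left(P{\left(Q \right)} + h{\left(-24 \right)}\right) + 2067 = \left(9 + \frac{1}{3} \left(-24\right)\right) + 2067 = \left(9 - 8\right) + 2067 = 1 + 2067 = 2068$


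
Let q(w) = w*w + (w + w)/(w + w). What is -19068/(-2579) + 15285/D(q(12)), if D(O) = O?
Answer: 8436975/74791 ≈ 112.81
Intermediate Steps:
q(w) = 1 + w**2 (q(w) = w**2 + (2*w)/((2*w)) = w**2 + (2*w)*(1/(2*w)) = w**2 + 1 = 1 + w**2)
-19068/(-2579) + 15285/D(q(12)) = -19068/(-2579) + 15285/(1 + 12**2) = -19068*(-1/2579) + 15285/(1 + 144) = 19068/2579 + 15285/145 = 19068/2579 + 15285*(1/145) = 19068/2579 + 3057/29 = 8436975/74791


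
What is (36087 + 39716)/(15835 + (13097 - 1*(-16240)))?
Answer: 75803/45172 ≈ 1.6781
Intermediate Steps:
(36087 + 39716)/(15835 + (13097 - 1*(-16240))) = 75803/(15835 + (13097 + 16240)) = 75803/(15835 + 29337) = 75803/45172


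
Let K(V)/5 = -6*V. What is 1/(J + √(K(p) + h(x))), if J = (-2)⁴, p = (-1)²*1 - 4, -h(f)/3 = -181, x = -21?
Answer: -16/377 + √633/377 ≈ 0.024296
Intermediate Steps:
h(f) = 543 (h(f) = -3*(-181) = 543)
p = -3 (p = 1*1 - 4 = 1 - 4 = -3)
K(V) = -30*V (K(V) = 5*(-6*V) = -30*V)
J = 16
1/(J + √(K(p) + h(x))) = 1/(16 + √(-30*(-3) + 543)) = 1/(16 + √(90 + 543)) = 1/(16 + √633)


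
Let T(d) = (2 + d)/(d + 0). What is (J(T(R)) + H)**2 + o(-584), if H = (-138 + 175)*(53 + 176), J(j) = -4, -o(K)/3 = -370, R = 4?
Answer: 71725071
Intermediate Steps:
o(K) = 1110 (o(K) = -3*(-370) = 1110)
T(d) = (2 + d)/d
H = 8473 (H = 37*229 = 8473)
(J(T(R)) + H)**2 + o(-584) = (-4 + 8473)**2 + 1110 = 8469**2 + 1110 = 71723961 + 1110 = 71725071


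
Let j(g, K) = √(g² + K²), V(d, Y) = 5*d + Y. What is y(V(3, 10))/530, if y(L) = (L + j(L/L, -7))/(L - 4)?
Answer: 5/2226 + √2/2226 ≈ 0.0028815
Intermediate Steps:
V(d, Y) = Y + 5*d
j(g, K) = √(K² + g²)
y(L) = (L + 5*√2)/(-4 + L) (y(L) = (L + √((-7)² + (L/L)²))/(L - 4) = (L + √(49 + 1²))/(-4 + L) = (L + √(49 + 1))/(-4 + L) = (L + √50)/(-4 + L) = (L + 5*√2)/(-4 + L))
y(V(3, 10))/530 = (((10 + 5*3) + 5*√2)/(-4 + (10 + 5*3)))/530 = (((10 + 15) + 5*√2)/(-4 + (10 + 15)))*(1/530) = ((25 + 5*√2)/(-4 + 25))*(1/530) = ((25 + 5*√2)/21)*(1/530) = (25/21 + 5*√2/21)*(1/530) = 5/2226 + √2/2226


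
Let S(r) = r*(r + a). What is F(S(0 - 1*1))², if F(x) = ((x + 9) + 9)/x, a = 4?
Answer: 25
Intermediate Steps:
S(r) = r*(4 + r) (S(r) = r*(r + 4) = r*(4 + r))
F(x) = (18 + x)/x (F(x) = ((9 + x) + 9)/x = (18 + x)/x)
F(S(0 - 1*1))² = ((18 + (0 - 1*1)*(4 + (0 - 1*1)))/(((0 - 1*1)*(4 + (0 - 1*1)))))² = ((18 + (0 - 1)*(4 + (0 - 1)))/(((0 - 1)*(4 + (0 - 1)))))² = ((18 - (4 - 1))/((-(4 - 1))))² = ((18 - 1*3)/((-1*3)))² = ((18 - 3)/(-3))² = (-⅓*15)² = (-5)² = 25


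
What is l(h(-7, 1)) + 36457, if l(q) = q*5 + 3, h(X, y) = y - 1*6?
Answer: 36435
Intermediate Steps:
h(X, y) = -6 + y (h(X, y) = y - 6 = -6 + y)
l(q) = 3 + 5*q (l(q) = 5*q + 3 = 3 + 5*q)
l(h(-7, 1)) + 36457 = (3 + 5*(-6 + 1)) + 36457 = (3 + 5*(-5)) + 36457 = (3 - 25) + 36457 = -22 + 36457 = 36435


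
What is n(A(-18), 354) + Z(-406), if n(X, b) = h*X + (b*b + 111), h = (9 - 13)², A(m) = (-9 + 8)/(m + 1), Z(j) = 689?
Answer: 2143988/17 ≈ 1.2612e+5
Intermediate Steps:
A(m) = -1/(1 + m)
h = 16 (h = (-4)² = 16)
n(X, b) = 111 + b² + 16*X (n(X, b) = 16*X + (b*b + 111) = 16*X + (b² + 111) = 16*X + (111 + b²) = 111 + b² + 16*X)
n(A(-18), 354) + Z(-406) = (111 + 354² + 16*(-1/(1 - 18))) + 689 = (111 + 125316 + 16*(-1/(-17))) + 689 = (111 + 125316 + 16*(-1*(-1/17))) + 689 = (111 + 125316 + 16*(1/17)) + 689 = (111 + 125316 + 16/17) + 689 = 2132275/17 + 689 = 2143988/17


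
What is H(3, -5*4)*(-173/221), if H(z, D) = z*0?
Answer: 0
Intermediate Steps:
H(z, D) = 0
H(3, -5*4)*(-173/221) = 0*(-173/221) = 0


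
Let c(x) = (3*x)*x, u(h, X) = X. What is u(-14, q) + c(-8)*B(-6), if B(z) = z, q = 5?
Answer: -1147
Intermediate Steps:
c(x) = 3*x²
u(-14, q) + c(-8)*B(-6) = 5 + (3*(-8)²)*(-6) = 5 + (3*64)*(-6) = 5 + 192*(-6) = 5 - 1152 = -1147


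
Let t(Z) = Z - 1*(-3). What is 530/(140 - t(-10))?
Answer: 530/147 ≈ 3.6054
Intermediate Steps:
t(Z) = 3 + Z (t(Z) = Z + 3 = 3 + Z)
530/(140 - t(-10)) = 530/(140 - (3 - 10)) = 530/(140 - 1*(-7)) = 530/(140 + 7) = 530/147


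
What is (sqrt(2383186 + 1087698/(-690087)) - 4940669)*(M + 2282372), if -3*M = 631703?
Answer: -30708298331297/3 + 12430826*sqrt(3502840269577917)/230029 ≈ -1.0233e+13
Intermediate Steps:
M = -631703/3 (M = -1/3*631703 = -631703/3 ≈ -2.1057e+5)
(sqrt(2383186 + 1087698/(-690087)) - 4940669)*(M + 2282372) = (sqrt(2383186 + 1087698/(-690087)) - 4940669)*(-631703/3 + 2282372) = (sqrt(2383186 + 1087698*(-1/690087)) - 4940669)*(6215413/3) = (sqrt(2383186 - 362566/230029) - 4940669)*(6215413/3) = (sqrt(548201529828/230029) - 4940669)*(6215413/3) = (6*sqrt(3502840269577917)/230029 - 4940669)*(6215413/3) = (-4940669 + 6*sqrt(3502840269577917)/230029)*(6215413/3) = -30708298331297/3 + 12430826*sqrt(3502840269577917)/230029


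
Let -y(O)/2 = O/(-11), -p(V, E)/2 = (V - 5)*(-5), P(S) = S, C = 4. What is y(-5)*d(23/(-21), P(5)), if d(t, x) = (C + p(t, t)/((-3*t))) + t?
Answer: 2290/161 ≈ 14.224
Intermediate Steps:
p(V, E) = -50 + 10*V (p(V, E) = -2*(V - 5)*(-5) = -2*(-5 + V)*(-5) = -2*(25 - 5*V) = -50 + 10*V)
y(O) = 2*O/11 (y(O) = -2*O/(-11) = -2*O*(-1)/11 = -(-2)*O/11 = 2*O/11)
d(t, x) = 4 + t - (-50 + 10*t)/(3*t) (d(t, x) = (4 + (-50 + 10*t)/((-3*t))) + t = (4 + (-50 + 10*t)*(-1/(3*t))) + t = (4 - (-50 + 10*t)/(3*t)) + t = 4 + t - (-50 + 10*t)/(3*t))
y(-5)*d(23/(-21), P(5)) = ((2/11)*(-5))*(⅔ + 23/(-21) + 50/(3*((23/(-21))))) = -10*(⅔ + 23*(-1/21) + 50/(3*((23*(-1/21)))))/11 = -10*(⅔ - 23/21 + 50/(3*(-23/21)))/11 = -10*(⅔ - 23/21 + (50/3)*(-21/23))/11 = -10*(⅔ - 23/21 - 350/23)/11 = -10/11*(-2519/161) = 2290/161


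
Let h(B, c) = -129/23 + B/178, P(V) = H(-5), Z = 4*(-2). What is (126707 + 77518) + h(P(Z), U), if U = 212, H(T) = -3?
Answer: 836074119/4094 ≈ 2.0422e+5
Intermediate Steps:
Z = -8
P(V) = -3
h(B, c) = -129/23 + B/178 (h(B, c) = -129*1/23 + B*(1/178) = -129/23 + B/178)
(126707 + 77518) + h(P(Z), U) = (126707 + 77518) + (-129/23 + (1/178)*(-3)) = 204225 + (-129/23 - 3/178) = 204225 - 23031/4094 = 836074119/4094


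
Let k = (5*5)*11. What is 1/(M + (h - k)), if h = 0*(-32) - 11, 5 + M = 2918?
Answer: 1/2627 ≈ 0.00038066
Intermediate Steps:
M = 2913 (M = -5 + 2918 = 2913)
h = -11 (h = 0 - 11 = -11)
k = 275 (k = 25*11 = 275)
1/(M + (h - k)) = 1/(2913 + (-11 - 1*275)) = 1/(2913 + (-11 - 275)) = 1/(2913 - 286) = 1/2627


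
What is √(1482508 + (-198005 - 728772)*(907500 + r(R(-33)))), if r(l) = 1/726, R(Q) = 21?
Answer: I*√3663607903145814/66 ≈ 9.1709e+5*I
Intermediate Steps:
r(l) = 1/726
√(1482508 + (-198005 - 728772)*(907500 + r(R(-33)))) = √(1482508 + (-198005 - 728772)*(907500 + 1/726)) = √(1482508 - 926777*658845001/726) = √(1482508 - 610602393491777/726) = √(-610601317190969/726) = I*√3663607903145814/66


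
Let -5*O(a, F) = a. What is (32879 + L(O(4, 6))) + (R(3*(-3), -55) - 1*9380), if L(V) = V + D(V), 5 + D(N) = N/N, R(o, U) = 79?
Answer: 117866/5 ≈ 23573.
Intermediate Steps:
D(N) = -4 (D(N) = -5 + N/N = -5 + 1 = -4)
O(a, F) = -a/5
L(V) = -4 + V (L(V) = V - 4 = -4 + V)
(32879 + L(O(4, 6))) + (R(3*(-3), -55) - 1*9380) = (32879 + (-4 - 1/5*4)) + (79 - 1*9380) = (32879 + (-4 - 4/5)) + (79 - 9380) = (32879 - 24/5) - 9301 = 164371/5 - 9301 = 117866/5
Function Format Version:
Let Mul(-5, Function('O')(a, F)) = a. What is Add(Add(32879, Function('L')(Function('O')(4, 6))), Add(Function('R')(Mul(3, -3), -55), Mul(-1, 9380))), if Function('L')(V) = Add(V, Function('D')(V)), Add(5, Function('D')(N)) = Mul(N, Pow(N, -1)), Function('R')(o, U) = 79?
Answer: Rational(117866, 5) ≈ 23573.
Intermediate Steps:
Function('D')(N) = -4 (Function('D')(N) = Add(-5, Mul(N, Pow(N, -1))) = Add(-5, 1) = -4)
Function('O')(a, F) = Mul(Rational(-1, 5), a)
Function('L')(V) = Add(-4, V) (Function('L')(V) = Add(V, -4) = Add(-4, V))
Add(Add(32879, Function('L')(Function('O')(4, 6))), Add(Function('R')(Mul(3, -3), -55), Mul(-1, 9380))) = Add(Add(32879, Add(-4, Mul(Rational(-1, 5), 4))), Add(79, Mul(-1, 9380))) = Add(Add(32879, Add(-4, Rational(-4, 5))), Add(79, -9380)) = Add(Add(32879, Rational(-24, 5)), -9301) = Add(Rational(164371, 5), -9301) = Rational(117866, 5)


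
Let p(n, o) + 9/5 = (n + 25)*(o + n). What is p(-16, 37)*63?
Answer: 58968/5 ≈ 11794.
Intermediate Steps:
p(n, o) = -9/5 + (25 + n)*(n + o) (p(n, o) = -9/5 + (n + 25)*(o + n) = -9/5 + (25 + n)*(n + o))
p(-16, 37)*63 = (-9/5 + (-16)² + 25*(-16) + 25*37 - 16*37)*63 = (-9/5 + 256 - 400 + 925 - 592)*63 = (936/5)*63 = 58968/5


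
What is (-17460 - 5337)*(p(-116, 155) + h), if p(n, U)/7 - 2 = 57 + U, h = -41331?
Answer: 908072901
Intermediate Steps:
p(n, U) = 413 + 7*U (p(n, U) = 14 + 7*(57 + U) = 14 + (399 + 7*U) = 413 + 7*U)
(-17460 - 5337)*(p(-116, 155) + h) = (-17460 - 5337)*((413 + 7*155) - 41331) = -22797*((413 + 1085) - 41331) = -22797*(1498 - 41331) = -22797*(-39833) = 908072901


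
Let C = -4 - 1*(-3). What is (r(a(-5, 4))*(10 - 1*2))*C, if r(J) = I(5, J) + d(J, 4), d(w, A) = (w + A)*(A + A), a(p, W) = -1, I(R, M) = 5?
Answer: -232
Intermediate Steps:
d(w, A) = 2*A*(A + w) (d(w, A) = (A + w)*(2*A) = 2*A*(A + w))
r(J) = 37 + 8*J (r(J) = 5 + 2*4*(4 + J) = 5 + (32 + 8*J) = 37 + 8*J)
C = -1 (C = -4 + 3 = -1)
(r(a(-5, 4))*(10 - 1*2))*C = ((37 + 8*(-1))*(10 - 1*2))*(-1) = ((37 - 8)*(10 - 2))*(-1) = (29*8)*(-1) = 232*(-1) = -232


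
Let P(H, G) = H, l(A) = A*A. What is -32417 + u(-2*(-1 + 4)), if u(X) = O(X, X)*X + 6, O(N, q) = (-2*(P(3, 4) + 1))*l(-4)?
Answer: -31643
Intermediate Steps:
l(A) = A**2
O(N, q) = -128 (O(N, q) = -2*(3 + 1)*(-4)**2 = -2*4*16 = -8*16 = -128)
u(X) = 6 - 128*X (u(X) = -128*X + 6 = 6 - 128*X)
-32417 + u(-2*(-1 + 4)) = -32417 + (6 - (-256)*(-1 + 4)) = -32417 + (6 - (-256)*3) = -32417 + (6 - 128*(-6)) = -32417 + (6 + 768) = -32417 + 774 = -31643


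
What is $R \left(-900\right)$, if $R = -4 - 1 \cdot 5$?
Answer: $8100$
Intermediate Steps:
$R = -9$ ($R = -4 - 5 = -9$)
$R \left(-900\right) = \left(-9\right) \left(-900\right) = 8100$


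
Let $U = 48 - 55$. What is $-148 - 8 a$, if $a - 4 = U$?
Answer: $-124$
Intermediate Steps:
$U = -7$ ($U = 48 - 55 = -7$)
$a = -3$ ($a = 4 - 7 = -3$)
$-148 - 8 a = -148 - -24 = -148 + 24 = -124$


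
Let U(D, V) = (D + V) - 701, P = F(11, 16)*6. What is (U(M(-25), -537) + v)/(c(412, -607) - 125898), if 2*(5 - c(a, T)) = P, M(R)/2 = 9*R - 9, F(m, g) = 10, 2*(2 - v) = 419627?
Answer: 423035/251846 ≈ 1.6797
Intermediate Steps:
v = -419623/2 (v = 2 - 1/2*419627 = 2 - 419627/2 = -419623/2 ≈ -2.0981e+5)
M(R) = -18 + 18*R (M(R) = 2*(9*R - 9) = 2*(-9 + 9*R) = -18 + 18*R)
P = 60 (P = 10*6 = 60)
c(a, T) = -25 (c(a, T) = 5 - 1/2*60 = 5 - 30 = -25)
U(D, V) = -701 + D + V
(U(M(-25), -537) + v)/(c(412, -607) - 125898) = ((-701 + (-18 + 18*(-25)) - 537) - 419623/2)/(-25 - 125898) = ((-701 + (-18 - 450) - 537) - 419623/2)/(-125923) = ((-701 - 468 - 537) - 419623/2)*(-1/125923) = (-1706 - 419623/2)*(-1/125923) = -423035/2*(-1/125923) = 423035/251846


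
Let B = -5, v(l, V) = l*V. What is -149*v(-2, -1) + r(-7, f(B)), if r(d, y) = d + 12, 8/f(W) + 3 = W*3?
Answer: -293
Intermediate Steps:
v(l, V) = V*l
f(W) = 8/(-3 + 3*W) (f(W) = 8/(-3 + W*3) = 8/(-3 + 3*W))
r(d, y) = 12 + d
-149*v(-2, -1) + r(-7, f(B)) = -(-149)*(-2) + (12 - 7) = -149*2 + 5 = -298 + 5 = -293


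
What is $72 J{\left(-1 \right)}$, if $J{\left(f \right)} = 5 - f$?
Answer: $432$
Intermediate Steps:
$72 J{\left(-1 \right)} = 72 \left(5 - -1\right) = 72 \left(5 + 1\right) = 72 \cdot 6 = 432$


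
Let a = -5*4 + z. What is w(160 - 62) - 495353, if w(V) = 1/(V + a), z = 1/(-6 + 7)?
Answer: -39132886/79 ≈ -4.9535e+5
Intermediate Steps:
z = 1 (z = 1/1 = 1)
a = -19 (a = -5*4 + 1 = -20 + 1 = -19)
w(V) = 1/(-19 + V) (w(V) = 1/(V - 19) = 1/(-19 + V))
w(160 - 62) - 495353 = 1/(-19 + (160 - 62)) - 495353 = 1/(-19 + 98) - 495353 = 1/79 - 495353 = -39132886/79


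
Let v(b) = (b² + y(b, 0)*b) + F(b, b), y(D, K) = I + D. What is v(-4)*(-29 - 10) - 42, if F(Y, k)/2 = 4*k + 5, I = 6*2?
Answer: 1440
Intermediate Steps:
I = 12
y(D, K) = 12 + D
F(Y, k) = 10 + 8*k (F(Y, k) = 2*(4*k + 5) = 2*(5 + 4*k) = 10 + 8*k)
v(b) = 10 + b² + 8*b + b*(12 + b) (v(b) = (b² + (12 + b)*b) + (10 + 8*b) = (b² + b*(12 + b)) + (10 + 8*b) = 10 + b² + 8*b + b*(12 + b))
v(-4)*(-29 - 10) - 42 = (10 + 2*(-4)² + 20*(-4))*(-29 - 10) - 42 = (10 + 2*16 - 80)*(-39) - 42 = (10 + 32 - 80)*(-39) - 42 = -38*(-39) - 42 = 1482 - 42 = 1440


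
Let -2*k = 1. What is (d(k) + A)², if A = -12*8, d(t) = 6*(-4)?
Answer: 14400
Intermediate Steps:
k = -½ (k = -½*1 = -½ ≈ -0.50000)
d(t) = -24
A = -96
(d(k) + A)² = (-24 - 96)² = (-120)² = 14400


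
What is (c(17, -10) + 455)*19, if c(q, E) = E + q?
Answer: 8778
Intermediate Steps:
(c(17, -10) + 455)*19 = ((-10 + 17) + 455)*19 = (7 + 455)*19 = 462*19 = 8778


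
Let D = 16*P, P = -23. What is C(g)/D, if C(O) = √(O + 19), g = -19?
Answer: 0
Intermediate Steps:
C(O) = √(19 + O)
D = -368 (D = 16*(-23) = -368)
C(g)/D = √(19 - 19)/(-368) = √0*(-1/368) = 0*(-1/368) = 0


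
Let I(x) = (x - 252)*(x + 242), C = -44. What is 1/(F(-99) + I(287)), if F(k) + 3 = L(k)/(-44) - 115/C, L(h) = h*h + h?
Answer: 44/804941 ≈ 5.4662e-5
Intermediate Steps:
L(h) = h + h² (L(h) = h² + h = h + h²)
I(x) = (-252 + x)*(242 + x)
F(k) = -17/44 - k*(1 + k)/44 (F(k) = -3 + ((k*(1 + k))/(-44) - 115/(-44)) = -3 + ((k*(1 + k))*(-1/44) - 115*(-1/44)) = -3 + (-k*(1 + k)/44 + 115/44) = -3 + (115/44 - k*(1 + k)/44) = -17/44 - k*(1 + k)/44)
1/(F(-99) + I(287)) = 1/((-17/44 - 1/44*(-99)*(1 - 99)) + (-60984 + 287² - 10*287)) = 1/((-17/44 - 1/44*(-99)*(-98)) + (-60984 + 82369 - 2870)) = 1/((-17/44 - 441/2) + 18515) = 1/(-9719/44 + 18515) = 1/(804941/44) = 44/804941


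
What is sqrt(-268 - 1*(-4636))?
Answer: 4*sqrt(273) ≈ 66.091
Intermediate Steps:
sqrt(-268 - 1*(-4636)) = sqrt(-268 + 4636) = sqrt(4368) = 4*sqrt(273)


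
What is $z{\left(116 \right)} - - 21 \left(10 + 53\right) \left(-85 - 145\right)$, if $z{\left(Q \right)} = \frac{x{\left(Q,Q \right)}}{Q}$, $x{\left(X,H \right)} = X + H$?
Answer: $-304288$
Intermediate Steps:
$x{\left(X,H \right)} = H + X$
$z{\left(Q \right)} = 2$ ($z{\left(Q \right)} = \frac{Q + Q}{Q} = \frac{2 Q}{Q} = 2$)
$z{\left(116 \right)} - - 21 \left(10 + 53\right) \left(-85 - 145\right) = 2 - - 21 \left(10 + 53\right) \left(-85 - 145\right) = 2 - - 21 \cdot 63 \left(-230\right) = 2 - \left(-21\right) \left(-14490\right) = 2 - 304290 = -304288$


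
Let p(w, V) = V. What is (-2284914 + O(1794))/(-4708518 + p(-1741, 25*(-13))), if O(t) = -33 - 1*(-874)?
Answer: 2284073/4708843 ≈ 0.48506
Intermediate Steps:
O(t) = 841 (O(t) = -33 + 874 = 841)
(-2284914 + O(1794))/(-4708518 + p(-1741, 25*(-13))) = (-2284914 + 841)/(-4708518 + 25*(-13)) = -2284073/(-4708518 - 325) = -2284073/(-4708843) = -2284073*(-1/4708843) = 2284073/4708843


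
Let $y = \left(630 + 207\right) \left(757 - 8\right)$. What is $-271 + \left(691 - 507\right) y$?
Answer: $115351721$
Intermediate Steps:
$y = 626913$ ($y = 837 \cdot 749 = 626913$)
$-271 + \left(691 - 507\right) y = -271 + \left(691 - 507\right) 626913 = -271 + 184 \cdot 626913 = -271 + 115351992 = 115351721$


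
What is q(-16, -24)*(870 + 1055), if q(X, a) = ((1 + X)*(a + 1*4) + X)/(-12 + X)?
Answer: -19525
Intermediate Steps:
q(X, a) = (X + (1 + X)*(4 + a))/(-12 + X) (q(X, a) = ((1 + X)*(a + 4) + X)/(-12 + X) = ((1 + X)*(4 + a) + X)/(-12 + X) = (X + (1 + X)*(4 + a))/(-12 + X))
q(-16, -24)*(870 + 1055) = ((4 - 24 + 5*(-16) - 16*(-24))/(-12 - 16))*(870 + 1055) = ((4 - 24 - 80 + 384)/(-28))*1925 = -1/28*284*1925 = -71/7*1925 = -19525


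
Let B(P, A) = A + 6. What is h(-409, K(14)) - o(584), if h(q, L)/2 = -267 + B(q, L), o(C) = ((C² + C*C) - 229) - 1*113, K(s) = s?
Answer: -682264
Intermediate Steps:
o(C) = -342 + 2*C² (o(C) = ((C² + C²) - 229) - 113 = (2*C² - 229) - 113 = (-229 + 2*C²) - 113 = -342 + 2*C²)
B(P, A) = 6 + A
h(q, L) = -522 + 2*L (h(q, L) = 2*(-267 + (6 + L)) = 2*(-261 + L) = -522 + 2*L)
h(-409, K(14)) - o(584) = (-522 + 2*14) - (-342 + 2*584²) = (-522 + 28) - (-342 + 2*341056) = -494 - (-342 + 682112) = -494 - 1*681770 = -494 - 681770 = -682264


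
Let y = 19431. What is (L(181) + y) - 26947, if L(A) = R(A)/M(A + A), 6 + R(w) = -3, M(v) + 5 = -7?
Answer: -30061/4 ≈ -7515.3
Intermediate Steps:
M(v) = -12 (M(v) = -5 - 7 = -12)
R(w) = -9 (R(w) = -6 - 3 = -9)
L(A) = ¾ (L(A) = -9/(-12) = -9*(-1/12) = ¾)
(L(181) + y) - 26947 = (¾ + 19431) - 26947 = 77727/4 - 26947 = -30061/4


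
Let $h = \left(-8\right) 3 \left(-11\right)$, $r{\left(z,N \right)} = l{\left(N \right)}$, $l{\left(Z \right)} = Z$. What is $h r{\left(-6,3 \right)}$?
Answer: $792$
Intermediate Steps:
$r{\left(z,N \right)} = N$
$h = 264$ ($h = \left(-24\right) \left(-11\right) = 264$)
$h r{\left(-6,3 \right)} = 264 \cdot 3 = 792$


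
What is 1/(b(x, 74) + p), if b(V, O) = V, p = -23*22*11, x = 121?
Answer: -1/5445 ≈ -0.00018365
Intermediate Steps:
p = -5566 (p = -506*11 = -5566)
1/(b(x, 74) + p) = 1/(121 - 5566) = 1/(-5445) = -1/5445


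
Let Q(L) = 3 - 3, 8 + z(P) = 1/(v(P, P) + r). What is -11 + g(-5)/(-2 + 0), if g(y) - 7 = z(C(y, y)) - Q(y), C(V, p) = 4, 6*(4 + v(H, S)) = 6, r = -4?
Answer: -73/7 ≈ -10.429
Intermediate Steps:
v(H, S) = -3 (v(H, S) = -4 + (⅙)*6 = -4 + 1 = -3)
z(P) = -57/7 (z(P) = -8 + 1/(-3 - 4) = -8 + 1/(-7) = -8 - ⅐ = -57/7)
Q(L) = 0
g(y) = -8/7 (g(y) = 7 + (-57/7 - 1*0) = 7 + (-57/7 + 0) = 7 - 57/7 = -8/7)
-11 + g(-5)/(-2 + 0) = -11 - 8/7/(-2 + 0) = -11 - 8/7/(-2) = -11 - ½*(-8/7) = -11 + 4/7 = -73/7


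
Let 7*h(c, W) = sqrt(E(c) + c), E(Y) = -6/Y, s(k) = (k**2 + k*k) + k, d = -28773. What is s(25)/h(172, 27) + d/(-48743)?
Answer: 28773/48743 + 8925*sqrt(1271854)/14789 ≈ 681.18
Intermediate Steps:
s(k) = k + 2*k**2 (s(k) = (k**2 + k**2) + k = 2*k**2 + k = k + 2*k**2)
h(c, W) = sqrt(c - 6/c)/7 (h(c, W) = sqrt(-6/c + c)/7 = sqrt(c - 6/c)/7)
s(25)/h(172, 27) + d/(-48743) = (25*(1 + 2*25))/((sqrt(172 - 6/172)/7)) - 28773/(-48743) = (25*(1 + 50))/((sqrt(172 - 6*1/172)/7)) - 28773*(-1/48743) = (25*51)/((sqrt(172 - 3/86)/7)) + 28773/48743 = 1275/((sqrt(14789/86)/7)) + 28773/48743 = 1275/(((sqrt(1271854)/86)/7)) + 28773/48743 = 1275/((sqrt(1271854)/602)) + 28773/48743 = 1275*(7*sqrt(1271854)/14789) + 28773/48743 = 8925*sqrt(1271854)/14789 + 28773/48743 = 28773/48743 + 8925*sqrt(1271854)/14789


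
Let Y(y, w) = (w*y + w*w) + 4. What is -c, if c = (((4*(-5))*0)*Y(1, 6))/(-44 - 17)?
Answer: 0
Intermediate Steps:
Y(y, w) = 4 + w² + w*y (Y(y, w) = (w*y + w²) + 4 = (w² + w*y) + 4 = 4 + w² + w*y)
c = 0 (c = (((4*(-5))*0)*(4 + 6² + 6*1))/(-44 - 17) = ((-20*0)*(4 + 36 + 6))/(-61) = (0*46)*(-1/61) = 0*(-1/61) = 0)
-c = -1*0 = 0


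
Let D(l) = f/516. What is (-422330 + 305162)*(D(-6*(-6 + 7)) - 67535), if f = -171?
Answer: 340258127484/43 ≈ 7.9130e+9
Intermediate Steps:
D(l) = -57/172 (D(l) = -171/516 = -171*1/516 = -57/172)
(-422330 + 305162)*(D(-6*(-6 + 7)) - 67535) = (-422330 + 305162)*(-57/172 - 67535) = -117168*(-11616077/172) = 340258127484/43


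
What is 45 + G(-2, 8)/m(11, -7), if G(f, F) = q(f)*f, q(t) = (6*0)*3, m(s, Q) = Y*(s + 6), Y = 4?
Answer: 45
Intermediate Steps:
m(s, Q) = 24 + 4*s (m(s, Q) = 4*(s + 6) = 4*(6 + s) = 24 + 4*s)
q(t) = 0 (q(t) = 0*3 = 0)
G(f, F) = 0 (G(f, F) = 0*f = 0)
45 + G(-2, 8)/m(11, -7) = 45 + 0/(24 + 4*11) = 45 + 0/(24 + 44) = 45 + 0/68 = 45 + (1/68)*0 = 45 + 0 = 45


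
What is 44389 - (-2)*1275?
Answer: 46939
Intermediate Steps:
44389 - (-2)*1275 = 44389 - 1*(-2550) = 44389 + 2550 = 46939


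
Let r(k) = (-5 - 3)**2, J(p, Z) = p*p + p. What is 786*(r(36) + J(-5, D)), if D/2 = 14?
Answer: 66024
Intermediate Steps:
D = 28 (D = 2*14 = 28)
J(p, Z) = p + p**2 (J(p, Z) = p**2 + p = p + p**2)
r(k) = 64 (r(k) = (-8)**2 = 64)
786*(r(36) + J(-5, D)) = 786*(64 - 5*(1 - 5)) = 786*(64 - 5*(-4)) = 786*(64 + 20) = 786*84 = 66024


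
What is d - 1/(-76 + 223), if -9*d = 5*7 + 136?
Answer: -2794/147 ≈ -19.007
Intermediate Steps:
d = -19 (d = -(5*7 + 136)/9 = -(35 + 136)/9 = -1/9*171 = -19)
d - 1/(-76 + 223) = -19 - 1/(-76 + 223) = -19 - 1/147 = -2794/147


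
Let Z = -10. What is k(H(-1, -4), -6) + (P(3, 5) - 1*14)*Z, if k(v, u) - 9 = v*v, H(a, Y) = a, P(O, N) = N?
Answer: 100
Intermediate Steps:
k(v, u) = 9 + v² (k(v, u) = 9 + v*v = 9 + v²)
k(H(-1, -4), -6) + (P(3, 5) - 1*14)*Z = (9 + (-1)²) + (5 - 1*14)*(-10) = (9 + 1) + (5 - 14)*(-10) = 10 - 9*(-10) = 10 + 90 = 100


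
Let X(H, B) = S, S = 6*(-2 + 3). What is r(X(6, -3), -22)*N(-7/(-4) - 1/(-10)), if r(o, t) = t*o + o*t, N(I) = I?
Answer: -2442/5 ≈ -488.40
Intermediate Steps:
S = 6 (S = 6*1 = 6)
X(H, B) = 6
r(o, t) = 2*o*t (r(o, t) = o*t + o*t = 2*o*t)
r(X(6, -3), -22)*N(-7/(-4) - 1/(-10)) = (2*6*(-22))*(-7/(-4) - 1/(-10)) = -264*(-7*(-¼) - 1*(-⅒)) = -264*(7/4 + ⅒) = -264*37/20 = -2442/5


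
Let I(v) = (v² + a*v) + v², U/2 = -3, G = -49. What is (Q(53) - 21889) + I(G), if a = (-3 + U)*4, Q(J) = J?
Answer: -15270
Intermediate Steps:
U = -6 (U = 2*(-3) = -6)
a = -36 (a = (-3 - 6)*4 = -9*4 = -36)
I(v) = -36*v + 2*v² (I(v) = (v² - 36*v) + v² = -36*v + 2*v²)
(Q(53) - 21889) + I(G) = (53 - 21889) + 2*(-49)*(-18 - 49) = -21836 + 2*(-49)*(-67) = -21836 + 6566 = -15270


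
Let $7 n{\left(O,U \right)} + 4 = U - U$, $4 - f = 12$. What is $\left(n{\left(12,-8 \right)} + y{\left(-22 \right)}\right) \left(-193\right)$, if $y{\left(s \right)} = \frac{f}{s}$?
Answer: $\frac{3088}{77} \approx 40.104$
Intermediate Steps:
$f = -8$ ($f = 4 - 12 = -8$)
$n{\left(O,U \right)} = - \frac{4}{7}$ ($n{\left(O,U \right)} = - \frac{4}{7} + \frac{U - U}{7} = - \frac{4}{7} + \frac{1}{7} \cdot 0 = - \frac{4}{7} + 0 = - \frac{4}{7}$)
$y{\left(s \right)} = - \frac{8}{s}$
$\left(n{\left(12,-8 \right)} + y{\left(-22 \right)}\right) \left(-193\right) = \left(- \frac{4}{7} - \frac{8}{-22}\right) \left(-193\right) = \left(- \frac{4}{7} - - \frac{4}{11}\right) \left(-193\right) = \left(- \frac{4}{7} + \frac{4}{11}\right) \left(-193\right) = \left(- \frac{16}{77}\right) \left(-193\right) = \frac{3088}{77}$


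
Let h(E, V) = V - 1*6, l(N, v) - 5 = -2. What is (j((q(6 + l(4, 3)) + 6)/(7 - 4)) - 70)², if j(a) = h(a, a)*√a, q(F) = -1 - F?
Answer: 130364/27 + 6160*I*√3/9 ≈ 4828.3 + 1185.5*I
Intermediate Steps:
l(N, v) = 3 (l(N, v) = 5 - 2 = 3)
h(E, V) = -6 + V (h(E, V) = V - 6 = -6 + V)
j(a) = √a*(-6 + a) (j(a) = (-6 + a)*√a = √a*(-6 + a))
(j((q(6 + l(4, 3)) + 6)/(7 - 4)) - 70)² = (√(((-1 - (6 + 3)) + 6)/(7 - 4))*(-6 + ((-1 - (6 + 3)) + 6)/(7 - 4)) - 70)² = (√(((-1 - 1*9) + 6)/3)*(-6 + ((-1 - 1*9) + 6)/3) - 70)² = (√(((-1 - 9) + 6)*(⅓))*(-6 + ((-1 - 9) + 6)*(⅓)) - 70)² = (√((-10 + 6)*(⅓))*(-6 + (-10 + 6)*(⅓)) - 70)² = (√(-4*⅓)*(-6 - 4*⅓) - 70)² = (√(-4/3)*(-6 - 4/3) - 70)² = ((2*I*√3/3)*(-22/3) - 70)² = (-44*I*√3/9 - 70)² = (-70 - 44*I*√3/9)²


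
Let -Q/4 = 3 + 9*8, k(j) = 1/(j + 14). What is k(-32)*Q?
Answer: 50/3 ≈ 16.667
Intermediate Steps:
k(j) = 1/(14 + j)
Q = -300 (Q = -4*(3 + 9*8) = -4*(3 + 72) = -4*75 = -300)
k(-32)*Q = -300/(14 - 32) = -300/(-18) = -1/18*(-300) = 50/3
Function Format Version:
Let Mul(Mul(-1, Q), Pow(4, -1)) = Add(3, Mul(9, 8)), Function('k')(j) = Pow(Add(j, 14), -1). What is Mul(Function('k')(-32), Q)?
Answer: Rational(50, 3) ≈ 16.667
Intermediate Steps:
Function('k')(j) = Pow(Add(14, j), -1)
Q = -300 (Q = Mul(-4, Add(3, Mul(9, 8))) = Mul(-4, Add(3, 72)) = Mul(-4, 75) = -300)
Mul(Function('k')(-32), Q) = Mul(Pow(Add(14, -32), -1), -300) = Mul(Pow(-18, -1), -300) = Mul(Rational(-1, 18), -300) = Rational(50, 3)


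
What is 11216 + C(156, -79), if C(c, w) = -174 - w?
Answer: 11121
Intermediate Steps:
11216 + C(156, -79) = 11216 + (-174 - 1*(-79)) = 11216 + (-174 + 79) = 11216 - 95 = 11121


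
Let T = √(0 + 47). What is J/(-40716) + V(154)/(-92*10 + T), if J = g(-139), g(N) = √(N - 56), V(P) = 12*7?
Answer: -77280/846353 - 84*√47/846353 - I*√195/40716 ≈ -0.09199 - 0.00034297*I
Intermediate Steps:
V(P) = 84
T = √47 ≈ 6.8557
g(N) = √(-56 + N)
J = I*√195 (J = √(-56 - 139) = √(-195) = I*√195 ≈ 13.964*I)
J/(-40716) + V(154)/(-92*10 + T) = (I*√195)/(-40716) + 84/(-92*10 + √47) = (I*√195)*(-1/40716) + 84/(-920 + √47) = -I*√195/40716 + 84/(-920 + √47) = 84/(-920 + √47) - I*√195/40716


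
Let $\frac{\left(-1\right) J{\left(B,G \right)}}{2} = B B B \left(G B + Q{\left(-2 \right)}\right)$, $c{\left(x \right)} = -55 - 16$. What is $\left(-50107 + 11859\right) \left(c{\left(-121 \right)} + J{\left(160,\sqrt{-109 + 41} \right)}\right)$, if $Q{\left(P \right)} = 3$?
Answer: $939985563608 + 100264837120000 i \sqrt{17} \approx 9.3999 \cdot 10^{11} + 4.134 \cdot 10^{14} i$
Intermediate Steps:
$c{\left(x \right)} = -71$
$J{\left(B,G \right)} = - 2 B^{3} \left(3 + B G\right)$ ($J{\left(B,G \right)} = - 2 B B B \left(G B + 3\right) = - 2 B^{2} B \left(B G + 3\right) = - 2 B^{2} B \left(3 + B G\right) = - 2 B^{3} \left(3 + B G\right)$)
$\left(-50107 + 11859\right) \left(c{\left(-121 \right)} + J{\left(160,\sqrt{-109 + 41} \right)}\right) = \left(-50107 + 11859\right) \left(-71 + 2 \cdot 160^{3} \left(-3 - 160 \sqrt{-109 + 41}\right)\right) = - 38248 \left(-71 + 2 \cdot 4096000 \left(-3 - 160 \sqrt{-68}\right)\right) = - 38248 \left(-71 + 2 \cdot 4096000 \left(-3 - 160 \cdot 2 i \sqrt{17}\right)\right) = - 38248 \left(-71 + 2 \cdot 4096000 \left(-3 - 320 i \sqrt{17}\right)\right) = - 38248 \left(-71 - \left(24576000 + 2621440000 i \sqrt{17}\right)\right) = - 38248 \left(-24576071 - 2621440000 i \sqrt{17}\right) = 939985563608 + 100264837120000 i \sqrt{17}$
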